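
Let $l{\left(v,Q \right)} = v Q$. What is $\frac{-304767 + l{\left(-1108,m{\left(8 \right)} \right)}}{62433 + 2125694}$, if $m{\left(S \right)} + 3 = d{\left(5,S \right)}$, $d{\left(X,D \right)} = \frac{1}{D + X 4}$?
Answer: $- \frac{2110378}{15316889} \approx -0.13778$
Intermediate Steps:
$d{\left(X,D \right)} = \frac{1}{D + 4 X}$
$m{\left(S \right)} = -3 + \frac{1}{20 + S}$ ($m{\left(S \right)} = -3 + \frac{1}{S + 4 \cdot 5} = -3 + \frac{1}{S + 20} = -3 + \frac{1}{20 + S}$)
$l{\left(v,Q \right)} = Q v$
$\frac{-304767 + l{\left(-1108,m{\left(8 \right)} \right)}}{62433 + 2125694} = \frac{-304767 + \frac{-59 - 24}{20 + 8} \left(-1108\right)}{62433 + 2125694} = \frac{-304767 + \frac{-59 - 24}{28} \left(-1108\right)}{2188127} = \left(-304767 + \frac{1}{28} \left(-83\right) \left(-1108\right)\right) \frac{1}{2188127} = \left(-304767 - - \frac{22991}{7}\right) \frac{1}{2188127} = \left(-304767 + \frac{22991}{7}\right) \frac{1}{2188127} = \left(- \frac{2110378}{7}\right) \frac{1}{2188127} = - \frac{2110378}{15316889}$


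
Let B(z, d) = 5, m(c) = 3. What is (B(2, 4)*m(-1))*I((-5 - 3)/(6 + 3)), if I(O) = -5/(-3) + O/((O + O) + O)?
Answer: 30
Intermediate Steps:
I(O) = 2 (I(O) = -5*(-⅓) + O/(2*O + O) = 5/3 + O/((3*O)) = 5/3 + O*(1/(3*O)) = 5/3 + ⅓ = 2)
(B(2, 4)*m(-1))*I((-5 - 3)/(6 + 3)) = (5*3)*2 = 15*2 = 30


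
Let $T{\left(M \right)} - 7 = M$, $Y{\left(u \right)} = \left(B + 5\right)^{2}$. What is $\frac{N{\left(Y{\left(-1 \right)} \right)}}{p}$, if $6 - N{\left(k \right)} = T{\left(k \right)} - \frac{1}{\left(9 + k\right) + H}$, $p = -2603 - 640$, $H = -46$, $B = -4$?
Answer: $\frac{73}{116748} \approx 0.00062528$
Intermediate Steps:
$Y{\left(u \right)} = 1$ ($Y{\left(u \right)} = \left(-4 + 5\right)^{2} = 1^{2} = 1$)
$T{\left(M \right)} = 7 + M$
$p = -3243$ ($p = -2603 - 640 = -3243$)
$N{\left(k \right)} = -1 + \frac{1}{-37 + k} - k$ ($N{\left(k \right)} = 6 - \left(\left(7 + k\right) - \frac{1}{\left(9 + k\right) - 46}\right) = 6 - \left(\left(7 + k\right) - \frac{1}{-37 + k}\right) = 6 - \left(7 + k - \frac{1}{-37 + k}\right) = -1 + \frac{1}{-37 + k} - k$)
$\frac{N{\left(Y{\left(-1 \right)} \right)}}{p} = \frac{\frac{1}{-37 + 1} \left(38 - 1^{2} + 36 \cdot 1\right)}{-3243} = \frac{38 - 1 + 36}{-36} \left(- \frac{1}{3243}\right) = - \frac{38 - 1 + 36}{36} \left(- \frac{1}{3243}\right) = \left(- \frac{1}{36}\right) 73 \left(- \frac{1}{3243}\right) = \left(- \frac{73}{36}\right) \left(- \frac{1}{3243}\right) = \frac{73}{116748}$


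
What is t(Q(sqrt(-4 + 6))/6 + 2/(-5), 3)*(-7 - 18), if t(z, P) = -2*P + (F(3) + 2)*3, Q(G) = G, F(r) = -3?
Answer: 225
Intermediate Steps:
t(z, P) = -3 - 2*P (t(z, P) = -2*P + (-3 + 2)*3 = -2*P - 1*3 = -2*P - 3 = -3 - 2*P)
t(Q(sqrt(-4 + 6))/6 + 2/(-5), 3)*(-7 - 18) = (-3 - 2*3)*(-7 - 18) = (-3 - 6)*(-25) = -9*(-25) = 225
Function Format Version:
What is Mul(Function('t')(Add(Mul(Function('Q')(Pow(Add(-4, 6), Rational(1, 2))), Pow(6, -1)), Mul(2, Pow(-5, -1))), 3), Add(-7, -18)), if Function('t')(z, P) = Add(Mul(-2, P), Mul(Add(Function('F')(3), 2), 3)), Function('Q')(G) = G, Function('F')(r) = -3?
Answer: 225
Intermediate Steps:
Function('t')(z, P) = Add(-3, Mul(-2, P)) (Function('t')(z, P) = Add(Mul(-2, P), Mul(Add(-3, 2), 3)) = Add(Mul(-2, P), Mul(-1, 3)) = Add(Mul(-2, P), -3) = Add(-3, Mul(-2, P)))
Mul(Function('t')(Add(Mul(Function('Q')(Pow(Add(-4, 6), Rational(1, 2))), Pow(6, -1)), Mul(2, Pow(-5, -1))), 3), Add(-7, -18)) = Mul(Add(-3, Mul(-2, 3)), Add(-7, -18)) = Mul(Add(-3, -6), -25) = Mul(-9, -25) = 225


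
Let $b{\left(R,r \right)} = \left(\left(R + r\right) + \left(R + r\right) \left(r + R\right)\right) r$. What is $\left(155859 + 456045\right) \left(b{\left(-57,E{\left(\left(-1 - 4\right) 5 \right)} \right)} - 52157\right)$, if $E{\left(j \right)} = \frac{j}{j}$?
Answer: $-30030412608$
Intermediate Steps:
$E{\left(j \right)} = 1$
$b{\left(R,r \right)} = r \left(R + r + \left(R + r\right)^{2}\right)$ ($b{\left(R,r \right)} = \left(\left(R + r\right) + \left(R + r\right) \left(R + r\right)\right) r = \left(\left(R + r\right) + \left(R + r\right)^{2}\right) r = \left(R + r + \left(R + r\right)^{2}\right) r = r \left(R + r + \left(R + r\right)^{2}\right)$)
$\left(155859 + 456045\right) \left(b{\left(-57,E{\left(\left(-1 - 4\right) 5 \right)} \right)} - 52157\right) = \left(155859 + 456045\right) \left(1 \left(-57 + 1 + \left(-57 + 1\right)^{2}\right) - 52157\right) = 611904 \left(1 \left(-57 + 1 + \left(-56\right)^{2}\right) - 52157\right) = 611904 \left(1 \left(-57 + 1 + 3136\right) - 52157\right) = 611904 \left(1 \cdot 3080 - 52157\right) = 611904 \left(3080 - 52157\right) = 611904 \left(-49077\right) = -30030412608$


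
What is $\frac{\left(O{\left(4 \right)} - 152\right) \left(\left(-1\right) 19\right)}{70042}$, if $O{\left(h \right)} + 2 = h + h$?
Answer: $\frac{1387}{35021} \approx 0.039605$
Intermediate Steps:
$O{\left(h \right)} = -2 + 2 h$ ($O{\left(h \right)} = -2 + \left(h + h\right) = -2 + 2 h$)
$\frac{\left(O{\left(4 \right)} - 152\right) \left(\left(-1\right) 19\right)}{70042} = \frac{\left(\left(-2 + 2 \cdot 4\right) - 152\right) \left(\left(-1\right) 19\right)}{70042} = \left(\left(-2 + 8\right) - 152\right) \left(-19\right) \frac{1}{70042} = \left(6 - 152\right) \left(-19\right) \frac{1}{70042} = \left(-146\right) \left(-19\right) \frac{1}{70042} = 2774 \cdot \frac{1}{70042} = \frac{1387}{35021}$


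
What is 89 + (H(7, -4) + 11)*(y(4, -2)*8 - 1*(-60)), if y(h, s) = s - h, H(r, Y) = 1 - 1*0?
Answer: 233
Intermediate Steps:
H(r, Y) = 1 (H(r, Y) = 1 + 0 = 1)
89 + (H(7, -4) + 11)*(y(4, -2)*8 - 1*(-60)) = 89 + (1 + 11)*((-2 - 1*4)*8 - 1*(-60)) = 89 + 12*((-2 - 4)*8 + 60) = 89 + 12*(-6*8 + 60) = 89 + 12*(-48 + 60) = 89 + 12*12 = 89 + 144 = 233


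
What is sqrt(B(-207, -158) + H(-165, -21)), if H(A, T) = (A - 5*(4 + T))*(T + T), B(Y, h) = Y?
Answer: sqrt(3153) ≈ 56.152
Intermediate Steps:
H(A, T) = 2*T*(-20 + A - 5*T) (H(A, T) = (A + (-20 - 5*T))*(2*T) = (-20 + A - 5*T)*(2*T) = 2*T*(-20 + A - 5*T))
sqrt(B(-207, -158) + H(-165, -21)) = sqrt(-207 + 2*(-21)*(-20 - 165 - 5*(-21))) = sqrt(-207 + 2*(-21)*(-20 - 165 + 105)) = sqrt(-207 + 2*(-21)*(-80)) = sqrt(-207 + 3360) = sqrt(3153)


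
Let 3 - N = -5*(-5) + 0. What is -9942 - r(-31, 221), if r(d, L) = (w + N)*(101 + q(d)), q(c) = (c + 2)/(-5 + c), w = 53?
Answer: -471527/36 ≈ -13098.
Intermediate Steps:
q(c) = (2 + c)/(-5 + c)
N = -22 (N = 3 - (-5*(-5) + 0) = 3 - (25 + 0) = 3 - 1*25 = 3 - 25 = -22)
r(d, L) = 3131 + 31*(2 + d)/(-5 + d) (r(d, L) = (53 - 22)*(101 + (2 + d)/(-5 + d)) = 31*(101 + (2 + d)/(-5 + d)) = 3131 + 31*(2 + d)/(-5 + d))
-9942 - r(-31, 221) = -9942 - 31*(-503 + 102*(-31))/(-5 - 31) = -9942 - 31*(-503 - 3162)/(-36) = -9942 - 31*(-1)*(-3665)/36 = -9942 - 1*113615/36 = -9942 - 113615/36 = -471527/36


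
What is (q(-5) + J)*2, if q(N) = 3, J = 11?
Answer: 28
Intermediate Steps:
(q(-5) + J)*2 = (3 + 11)*2 = 14*2 = 28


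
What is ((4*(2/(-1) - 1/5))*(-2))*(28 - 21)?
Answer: 616/5 ≈ 123.20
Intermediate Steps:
((4*(2/(-1) - 1/5))*(-2))*(28 - 21) = ((4*(2*(-1) - 1*1/5))*(-2))*7 = ((4*(-2 - 1/5))*(-2))*7 = ((4*(-11/5))*(-2))*7 = -44/5*(-2)*7 = (88/5)*7 = 616/5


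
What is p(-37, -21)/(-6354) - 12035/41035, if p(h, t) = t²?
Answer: -72465/199798 ≈ -0.36269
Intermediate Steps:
p(-37, -21)/(-6354) - 12035/41035 = (-21)²/(-6354) - 12035/41035 = 441*(-1/6354) - 12035*1/41035 = -49/706 - 83/283 = -72465/199798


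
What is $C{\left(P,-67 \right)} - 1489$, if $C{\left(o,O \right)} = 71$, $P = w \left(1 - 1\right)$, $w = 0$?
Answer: $-1418$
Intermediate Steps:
$P = 0$ ($P = 0 \left(1 - 1\right) = 0 \cdot 0 = 0$)
$C{\left(P,-67 \right)} - 1489 = 71 - 1489 = -1418$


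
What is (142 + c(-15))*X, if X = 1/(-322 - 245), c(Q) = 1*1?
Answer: -143/567 ≈ -0.25220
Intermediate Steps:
c(Q) = 1
X = -1/567 (X = 1/(-567) = -1/567 ≈ -0.0017637)
(142 + c(-15))*X = (142 + 1)*(-1/567) = 143*(-1/567) = -143/567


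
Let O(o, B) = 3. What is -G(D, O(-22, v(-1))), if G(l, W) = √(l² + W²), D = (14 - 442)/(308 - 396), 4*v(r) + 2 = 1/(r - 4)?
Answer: -√15805/22 ≈ -5.7145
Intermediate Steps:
v(r) = -½ + 1/(4*(-4 + r)) (v(r) = -½ + 1/(4*(r - 4)) = -½ + 1/(4*(-4 + r)))
D = 107/22 (D = -428/(-88) = -428*(-1/88) = 107/22 ≈ 4.8636)
G(l, W) = √(W² + l²)
-G(D, O(-22, v(-1))) = -√(3² + (107/22)²) = -√(9 + 11449/484) = -√(15805/484) = -√15805/22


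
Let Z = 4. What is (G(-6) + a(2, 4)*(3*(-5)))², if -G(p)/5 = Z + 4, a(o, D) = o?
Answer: 4900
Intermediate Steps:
G(p) = -40 (G(p) = -5*(4 + 4) = -5*8 = -40)
(G(-6) + a(2, 4)*(3*(-5)))² = (-40 + 2*(3*(-5)))² = (-40 + 2*(-15))² = (-40 - 30)² = (-70)² = 4900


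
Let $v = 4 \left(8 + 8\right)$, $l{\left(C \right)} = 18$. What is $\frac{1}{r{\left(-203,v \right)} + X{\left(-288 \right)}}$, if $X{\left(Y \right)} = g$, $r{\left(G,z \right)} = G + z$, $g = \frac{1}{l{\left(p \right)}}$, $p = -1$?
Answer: $- \frac{18}{2501} \approx -0.0071971$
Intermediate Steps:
$v = 64$ ($v = 4 \cdot 16 = 64$)
$g = \frac{1}{18} \approx 0.055556$
$X{\left(Y \right)} = \frac{1}{18}$
$\frac{1}{r{\left(-203,v \right)} + X{\left(-288 \right)}} = \frac{1}{\left(-203 + 64\right) + \frac{1}{18}} = \frac{1}{-139 + \frac{1}{18}} = \frac{1}{- \frac{2501}{18}} = - \frac{18}{2501}$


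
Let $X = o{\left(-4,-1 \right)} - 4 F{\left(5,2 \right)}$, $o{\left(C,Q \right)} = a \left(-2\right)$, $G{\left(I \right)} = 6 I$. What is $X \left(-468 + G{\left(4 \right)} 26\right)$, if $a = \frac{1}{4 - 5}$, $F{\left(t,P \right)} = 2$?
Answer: $-936$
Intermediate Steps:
$a = -1$ ($a = \frac{1}{-1} = -1$)
$o{\left(C,Q \right)} = 2$ ($o{\left(C,Q \right)} = \left(-1\right) \left(-2\right) = 2$)
$X = -6$ ($X = 2 - 8 = -6$)
$X \left(-468 + G{\left(4 \right)} 26\right) = - 6 \left(-468 + 6 \cdot 4 \cdot 26\right) = - 6 \left(-468 + 24 \cdot 26\right) = - 6 \left(-468 + 624\right) = \left(-6\right) 156 = -936$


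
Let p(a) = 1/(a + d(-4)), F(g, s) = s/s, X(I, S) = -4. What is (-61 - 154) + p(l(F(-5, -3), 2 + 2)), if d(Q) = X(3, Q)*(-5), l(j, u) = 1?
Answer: -4514/21 ≈ -214.95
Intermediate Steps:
F(g, s) = 1
d(Q) = 20 (d(Q) = -4*(-5) = 20)
p(a) = 1/(20 + a) (p(a) = 1/(a + 20) = 1/(20 + a))
(-61 - 154) + p(l(F(-5, -3), 2 + 2)) = (-61 - 154) + 1/(20 + 1) = -215 + 1/21 = -4514/21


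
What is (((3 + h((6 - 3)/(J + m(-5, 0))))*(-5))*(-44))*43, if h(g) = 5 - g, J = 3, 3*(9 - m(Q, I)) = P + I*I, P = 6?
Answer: 72842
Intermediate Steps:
m(Q, I) = 7 - I**2/3 (m(Q, I) = 9 - (6 + I*I)/3 = 9 - (6 + I**2)/3 = 9 + (-2 - I**2/3) = 7 - I**2/3)
(((3 + h((6 - 3)/(J + m(-5, 0))))*(-5))*(-44))*43 = (((3 + (5 - (6 - 3)/(3 + (7 - 1/3*0**2))))*(-5))*(-44))*43 = (((3 + (5 - 3/(3 + (7 - 1/3*0))))*(-5))*(-44))*43 = (((3 + (5 - 3/(3 + (7 + 0))))*(-5))*(-44))*43 = (((3 + (5 - 3/(3 + 7)))*(-5))*(-44))*43 = (((3 + (5 - 3/10))*(-5))*(-44))*43 = (((3 + 47/10)*(-5))*(-44))*43 = (((77/10)*(-5))*(-44))*43 = -77/2*(-44)*43 = 1694*43 = 72842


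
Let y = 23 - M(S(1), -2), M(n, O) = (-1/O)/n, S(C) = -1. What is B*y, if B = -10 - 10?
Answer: -470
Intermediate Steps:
M(n, O) = -1/(O*n)
y = 47/2 (y = 23 - (-1)/((-2)*(-1)) = 23 - (-1)*(-1)*(-1)/2 = 23 - 1*(-1/2) = 23 + 1/2 = 47/2 ≈ 23.500)
B = -20
B*y = -20*47/2 = -470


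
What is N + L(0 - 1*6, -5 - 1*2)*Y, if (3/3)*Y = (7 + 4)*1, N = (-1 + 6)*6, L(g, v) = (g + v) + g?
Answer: -179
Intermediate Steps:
L(g, v) = v + 2*g
N = 30 (N = 5*6 = 30)
Y = 11 (Y = (7 + 4)*1 = 11*1 = 11)
N + L(0 - 1*6, -5 - 1*2)*Y = 30 + ((-5 - 1*2) + 2*(0 - 1*6))*11 = 30 + ((-5 - 2) + 2*(0 - 6))*11 = 30 + (-7 + 2*(-6))*11 = 30 + (-7 - 12)*11 = 30 - 19*11 = 30 - 209 = -179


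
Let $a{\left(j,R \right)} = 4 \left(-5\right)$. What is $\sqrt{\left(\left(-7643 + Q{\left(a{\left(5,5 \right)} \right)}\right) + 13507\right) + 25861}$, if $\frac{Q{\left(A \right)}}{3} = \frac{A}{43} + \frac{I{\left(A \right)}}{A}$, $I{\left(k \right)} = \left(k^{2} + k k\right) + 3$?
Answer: $\frac{3 \sqrt{649269255}}{430} \approx 177.77$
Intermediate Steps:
$I{\left(k \right)} = 3 + 2 k^{2}$ ($I{\left(k \right)} = \left(k^{2} + k^{2}\right) + 3 = 2 k^{2} + 3 = 3 + 2 k^{2}$)
$a{\left(j,R \right)} = -20$
$Q{\left(A \right)} = \frac{3 A}{43} + \frac{3 \left(3 + 2 A^{2}\right)}{A}$ ($Q{\left(A \right)} = 3 \left(\frac{A}{43} + \frac{3 + 2 A^{2}}{A}\right) = \frac{3 A}{43} + \frac{3 \left(3 + 2 A^{2}\right)}{A}$)
$\sqrt{\left(\left(-7643 + Q{\left(a{\left(5,5 \right)} \right)}\right) + 13507\right) + 25861} = \sqrt{\left(\left(-7643 + \left(\frac{9}{-20} + \frac{261}{43} \left(-20\right)\right)\right) + 13507\right) + 25861} = \sqrt{\left(\left(-7643 + \left(9 \left(- \frac{1}{20}\right) - \frac{5220}{43}\right)\right) + 13507\right) + 25861} = \sqrt{\left(\left(-7643 - \frac{104787}{860}\right) + 13507\right) + 25861} = \sqrt{\left(- \frac{6677767}{860} + 13507\right) + 25861} = \sqrt{\frac{4938253}{860} + 25861} = \sqrt{\frac{27178713}{860}} = \frac{3 \sqrt{649269255}}{430}$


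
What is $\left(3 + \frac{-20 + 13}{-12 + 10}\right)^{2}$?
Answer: $\frac{169}{4} \approx 42.25$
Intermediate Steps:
$\left(3 + \frac{-20 + 13}{-12 + 10}\right)^{2} = \left(3 - \frac{7}{-2}\right)^{2} = \left(3 - - \frac{7}{2}\right)^{2} = \left(3 + \frac{7}{2}\right)^{2} = \left(\frac{13}{2}\right)^{2} = \frac{169}{4}$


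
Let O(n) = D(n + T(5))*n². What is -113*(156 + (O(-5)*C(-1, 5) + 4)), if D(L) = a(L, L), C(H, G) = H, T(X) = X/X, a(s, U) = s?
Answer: -29380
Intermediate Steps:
T(X) = 1
D(L) = L
O(n) = n²*(1 + n) (O(n) = (n + 1)*n² = (1 + n)*n² = n²*(1 + n))
-113*(156 + (O(-5)*C(-1, 5) + 4)) = -113*(156 + (((-5)²*(1 - 5))*(-1) + 4)) = -113*(156 + ((25*(-4))*(-1) + 4)) = -113*(156 + (-100*(-1) + 4)) = -113*(156 + (100 + 4)) = -113*(156 + 104) = -113*260 = -29380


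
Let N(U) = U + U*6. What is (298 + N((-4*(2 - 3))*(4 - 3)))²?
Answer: 106276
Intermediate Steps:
N(U) = 7*U (N(U) = U + 6*U = 7*U)
(298 + N((-4*(2 - 3))*(4 - 3)))² = (298 + 7*((-4*(2 - 3))*(4 - 3)))² = (298 + 7*(-4*(-1)*1))² = (298 + 7*(4*1))² = (298 + 7*4)² = (298 + 28)² = 326² = 106276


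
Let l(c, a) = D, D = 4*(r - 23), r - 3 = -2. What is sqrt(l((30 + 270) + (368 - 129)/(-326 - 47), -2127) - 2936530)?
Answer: I*sqrt(2936618) ≈ 1713.7*I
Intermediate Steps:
r = 1 (r = 3 - 2 = 1)
D = -88 (D = 4*(1 - 23) = 4*(-22) = -88)
l(c, a) = -88
sqrt(l((30 + 270) + (368 - 129)/(-326 - 47), -2127) - 2936530) = sqrt(-88 - 2936530) = sqrt(-2936618) = I*sqrt(2936618)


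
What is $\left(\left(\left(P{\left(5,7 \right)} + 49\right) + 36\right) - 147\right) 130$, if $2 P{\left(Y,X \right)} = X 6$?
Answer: $-5330$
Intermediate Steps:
$P{\left(Y,X \right)} = 3 X$ ($P{\left(Y,X \right)} = \frac{X 6}{2} = \frac{6 X}{2} = 3 X$)
$\left(\left(\left(P{\left(5,7 \right)} + 49\right) + 36\right) - 147\right) 130 = \left(\left(\left(3 \cdot 7 + 49\right) + 36\right) - 147\right) 130 = \left(\left(\left(21 + 49\right) + 36\right) - 147\right) 130 = \left(\left(70 + 36\right) - 147\right) 130 = \left(106 - 147\right) 130 = \left(-41\right) 130 = -5330$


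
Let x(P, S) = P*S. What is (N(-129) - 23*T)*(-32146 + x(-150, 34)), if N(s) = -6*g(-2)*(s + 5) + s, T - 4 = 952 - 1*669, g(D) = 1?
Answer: 222954556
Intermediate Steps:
T = 287 (T = 4 + (952 - 1*669) = 4 + (952 - 669) = 4 + 283 = 287)
N(s) = -30 - 5*s (N(s) = -6*(s + 5) + s = -6*(5 + s) + s = (-30 - 6*s) + s = -30 - 5*s)
(N(-129) - 23*T)*(-32146 + x(-150, 34)) = ((-30 - 5*(-129)) - 23*287)*(-32146 - 150*34) = ((-30 + 645) - 6601)*(-32146 - 5100) = (615 - 6601)*(-37246) = -5986*(-37246) = 222954556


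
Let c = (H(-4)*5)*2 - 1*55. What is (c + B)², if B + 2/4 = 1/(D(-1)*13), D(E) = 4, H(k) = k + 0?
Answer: 24651225/2704 ≈ 9116.6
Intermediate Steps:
H(k) = k
B = -25/52 (B = -½ + 1/(4*13) = -½ + 1/52 = -25/52 ≈ -0.48077)
c = -95 (c = -4*5*2 - 1*55 = -20*2 - 55 = -40 - 55 = -95)
(c + B)² = (-95 - 25/52)² = (-4965/52)² = 24651225/2704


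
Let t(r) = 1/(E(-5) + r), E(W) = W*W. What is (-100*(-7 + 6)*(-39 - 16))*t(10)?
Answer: -1100/7 ≈ -157.14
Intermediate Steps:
E(W) = W²
t(r) = 1/(25 + r) (t(r) = 1/((-5)² + r) = 1/(25 + r))
(-100*(-7 + 6)*(-39 - 16))*t(10) = (-100*(-7 + 6)*(-39 - 16))/(25 + 10) = -(-100)*(-55)/35 = -100*55*(1/35) = -5500*1/35 = -1100/7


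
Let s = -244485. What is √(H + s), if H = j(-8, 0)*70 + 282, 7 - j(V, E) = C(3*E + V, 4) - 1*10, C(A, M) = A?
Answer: I*√242453 ≈ 492.4*I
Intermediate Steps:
j(V, E) = 17 - V - 3*E (j(V, E) = 7 - ((3*E + V) - 1*10) = 7 - ((V + 3*E) - 10) = 7 - (-10 + V + 3*E) = 7 + (10 - V - 3*E) = 17 - V - 3*E)
H = 2032 (H = (17 - 1*(-8) - 3*0)*70 + 282 = (17 + 8 + 0)*70 + 282 = 25*70 + 282 = 1750 + 282 = 2032)
√(H + s) = √(2032 - 244485) = √(-242453) = I*√242453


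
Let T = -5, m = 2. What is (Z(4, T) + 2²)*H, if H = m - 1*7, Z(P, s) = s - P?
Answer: 25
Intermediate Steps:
H = -5 (H = 2 - 1*7 = 2 - 7 = -5)
(Z(4, T) + 2²)*H = ((-5 - 1*4) + 2²)*(-5) = ((-5 - 4) + 4)*(-5) = (-9 + 4)*(-5) = -5*(-5) = 25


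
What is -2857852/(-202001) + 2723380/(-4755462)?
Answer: 6520140552122/480304039731 ≈ 13.575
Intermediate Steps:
-2857852/(-202001) + 2723380/(-4755462) = -2857852*(-1/202001) + 2723380*(-1/4755462) = 2857852/202001 - 1361690/2377731 = 6520140552122/480304039731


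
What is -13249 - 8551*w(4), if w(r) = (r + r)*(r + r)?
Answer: -560513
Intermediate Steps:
w(r) = 4*r² (w(r) = (2*r)*(2*r) = 4*r²)
-13249 - 8551*w(4) = -13249 - 34204*4² = -13249 - 34204*16 = -13249 - 8551*64 = -13249 - 547264 = -560513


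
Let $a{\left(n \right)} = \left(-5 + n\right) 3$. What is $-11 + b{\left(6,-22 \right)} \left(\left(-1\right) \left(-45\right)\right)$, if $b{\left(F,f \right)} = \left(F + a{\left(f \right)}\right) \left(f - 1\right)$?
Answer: $77614$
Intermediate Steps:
$a{\left(n \right)} = -15 + 3 n$
$b{\left(F,f \right)} = \left(-1 + f\right) \left(-15 + F + 3 f\right)$ ($b{\left(F,f \right)} = \left(F + \left(-15 + 3 f\right)\right) \left(f - 1\right) = \left(-15 + F + 3 f\right) \left(-1 + f\right) = \left(-1 + f\right) \left(-15 + F + 3 f\right)$)
$-11 + b{\left(6,-22 \right)} \left(\left(-1\right) \left(-45\right)\right) = -11 + \left(15 - 6 - -396 + 3 \left(-22\right)^{2} + 6 \left(-22\right)\right) \left(\left(-1\right) \left(-45\right)\right) = -11 + \left(15 - 6 + 396 + 3 \cdot 484 - 132\right) 45 = -11 + \left(15 - 6 + 396 + 1452 - 132\right) 45 = -11 + 1725 \cdot 45 = -11 + 77625 = 77614$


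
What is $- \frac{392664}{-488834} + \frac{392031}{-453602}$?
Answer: $- \frac{6762453063}{110868040034} \approx -0.060996$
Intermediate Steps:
$- \frac{392664}{-488834} + \frac{392031}{-453602} = \left(-392664\right) \left(- \frac{1}{488834}\right) + 392031 \left(- \frac{1}{453602}\right) = \frac{196332}{244417} - \frac{392031}{453602} = - \frac{6762453063}{110868040034}$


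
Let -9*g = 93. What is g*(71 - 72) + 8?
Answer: 55/3 ≈ 18.333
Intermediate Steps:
g = -31/3 (g = -1/9*93 = -31/3 ≈ -10.333)
g*(71 - 72) + 8 = -31*(71 - 72)/3 + 8 = -31/3*(-1) + 8 = 31/3 + 8 = 55/3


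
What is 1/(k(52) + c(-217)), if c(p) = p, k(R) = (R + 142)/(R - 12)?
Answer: -20/4243 ≈ -0.0047136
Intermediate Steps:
k(R) = (142 + R)/(-12 + R)
1/(k(52) + c(-217)) = 1/((142 + 52)/(-12 + 52) - 217) = 1/(194/40 - 217) = 1/((1/40)*194 - 217) = 1/(97/20 - 217) = 1/(-4243/20) = -20/4243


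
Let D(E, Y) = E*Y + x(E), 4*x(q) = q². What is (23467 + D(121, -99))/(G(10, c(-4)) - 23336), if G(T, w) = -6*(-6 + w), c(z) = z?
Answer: -60593/93104 ≈ -0.65081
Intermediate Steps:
G(T, w) = 36 - 6*w
x(q) = q²/4
D(E, Y) = E²/4 + E*Y (D(E, Y) = E*Y + E²/4 = E²/4 + E*Y)
(23467 + D(121, -99))/(G(10, c(-4)) - 23336) = (23467 + (¼)*121*(121 + 4*(-99)))/((36 - 6*(-4)) - 23336) = (23467 + (¼)*121*(121 - 396))/((36 + 24) - 23336) = (23467 + (¼)*121*(-275))/(60 - 23336) = (23467 - 33275/4)/(-23276) = (60593/4)*(-1/23276) = -60593/93104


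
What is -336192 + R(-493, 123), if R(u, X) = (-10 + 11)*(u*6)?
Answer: -339150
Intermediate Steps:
R(u, X) = 6*u (R(u, X) = 1*(6*u) = 6*u)
-336192 + R(-493, 123) = -336192 + 6*(-493) = -336192 - 2958 = -339150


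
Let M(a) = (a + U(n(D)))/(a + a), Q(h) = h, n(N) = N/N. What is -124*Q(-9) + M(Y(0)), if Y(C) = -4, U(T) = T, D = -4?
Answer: 8931/8 ≈ 1116.4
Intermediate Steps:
n(N) = 1
M(a) = (1 + a)/(2*a) (M(a) = (a + 1)/(a + a) = (1 + a)/((2*a)) = (1 + a)*(1/(2*a)) = (1 + a)/(2*a))
-124*Q(-9) + M(Y(0)) = -124*(-9) + (½)*(1 - 4)/(-4) = 1116 + (½)*(-¼)*(-3) = 1116 + 3/8 = 8931/8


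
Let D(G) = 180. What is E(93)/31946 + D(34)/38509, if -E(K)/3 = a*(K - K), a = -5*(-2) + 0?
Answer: 180/38509 ≈ 0.0046742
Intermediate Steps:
a = 10 (a = 10 + 0 = 10)
E(K) = 0 (E(K) = -30*(K - K) = -30*0 = -3*0 = 0)
E(93)/31946 + D(34)/38509 = 0/31946 + 180/38509 = 0*(1/31946) + 180*(1/38509) = 0 + 180/38509 = 180/38509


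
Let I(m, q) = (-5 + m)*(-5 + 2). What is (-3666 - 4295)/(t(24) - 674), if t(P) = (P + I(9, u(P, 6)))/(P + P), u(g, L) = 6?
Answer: 31844/2695 ≈ 11.816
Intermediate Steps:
I(m, q) = 15 - 3*m (I(m, q) = (-5 + m)*(-3) = 15 - 3*m)
t(P) = (-12 + P)/(2*P) (t(P) = (P + (15 - 3*9))/(P + P) = (P + (15 - 27))/((2*P)) = (P - 12)*(1/(2*P)) = (-12 + P)*(1/(2*P)) = (-12 + P)/(2*P))
(-3666 - 4295)/(t(24) - 674) = (-3666 - 4295)/((1/2)*(-12 + 24)/24 - 674) = -7961/((1/2)*(1/24)*12 - 674) = -7961/(1/4 - 674) = -7961/(-2695/4) = -7961*(-4/2695) = 31844/2695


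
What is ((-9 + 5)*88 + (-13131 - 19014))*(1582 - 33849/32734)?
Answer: -1681763263483/32734 ≈ -5.1377e+7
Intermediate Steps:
((-9 + 5)*88 + (-13131 - 19014))*(1582 - 33849/32734) = (-4*88 - 32145)*(1582 - 33849*1/32734) = (-352 - 32145)*(1582 - 33849/32734) = -32497*51751339/32734 = -1681763263483/32734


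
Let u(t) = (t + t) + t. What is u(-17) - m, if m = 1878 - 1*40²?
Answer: -329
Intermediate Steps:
m = 278 (m = 1878 - 1*1600 = 1878 - 1600 = 278)
u(t) = 3*t (u(t) = 2*t + t = 3*t)
u(-17) - m = 3*(-17) - 1*278 = -51 - 278 = -329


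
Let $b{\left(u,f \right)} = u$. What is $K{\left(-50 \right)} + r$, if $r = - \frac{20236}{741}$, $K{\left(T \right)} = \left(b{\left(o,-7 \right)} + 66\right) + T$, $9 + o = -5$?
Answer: $- \frac{18754}{741} \approx -25.309$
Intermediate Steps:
$o = -14$ ($o = -9 - 5 = -14$)
$K{\left(T \right)} = 52 + T$ ($K{\left(T \right)} = \left(-14 + 66\right) + T = 52 + T$)
$r = - \frac{20236}{741}$ ($r = \left(-20236\right) \frac{1}{741} = - \frac{20236}{741} \approx -27.309$)
$K{\left(-50 \right)} + r = \left(52 - 50\right) - \frac{20236}{741} = 2 - \frac{20236}{741} = - \frac{18754}{741}$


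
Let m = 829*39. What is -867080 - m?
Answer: -899411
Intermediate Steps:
m = 32331
-867080 - m = -867080 - 1*32331 = -867080 - 32331 = -899411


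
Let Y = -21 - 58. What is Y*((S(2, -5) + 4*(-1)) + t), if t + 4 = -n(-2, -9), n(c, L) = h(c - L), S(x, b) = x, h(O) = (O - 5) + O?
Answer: 1185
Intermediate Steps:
h(O) = -5 + 2*O (h(O) = (-5 + O) + O = -5 + 2*O)
n(c, L) = -5 - 2*L + 2*c (n(c, L) = -5 + 2*(c - L) = -5 + (-2*L + 2*c) = -5 - 2*L + 2*c)
Y = -79
t = -13 (t = -4 - (-5 - 2*(-9) + 2*(-2)) = -4 - (-5 + 18 - 4) = -4 - 1*9 = -4 - 9 = -13)
Y*((S(2, -5) + 4*(-1)) + t) = -79*((2 + 4*(-1)) - 13) = -79*((2 - 4) - 13) = -79*(-2 - 13) = -79*(-15) = 1185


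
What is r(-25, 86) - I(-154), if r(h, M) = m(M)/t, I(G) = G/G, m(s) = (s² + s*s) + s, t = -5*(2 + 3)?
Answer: -14903/25 ≈ -596.12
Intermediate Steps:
t = -25 (t = -5*5 = -25)
m(s) = s + 2*s² (m(s) = (s² + s²) + s = 2*s² + s = s + 2*s²)
I(G) = 1
r(h, M) = -M*(1 + 2*M)/25 (r(h, M) = (M*(1 + 2*M))/(-25) = (M*(1 + 2*M))*(-1/25) = -M*(1 + 2*M)/25)
r(-25, 86) - I(-154) = -1/25*86*(1 + 2*86) - 1*1 = -1/25*86*(1 + 172) - 1 = -1/25*86*173 - 1 = -14878/25 - 1 = -14903/25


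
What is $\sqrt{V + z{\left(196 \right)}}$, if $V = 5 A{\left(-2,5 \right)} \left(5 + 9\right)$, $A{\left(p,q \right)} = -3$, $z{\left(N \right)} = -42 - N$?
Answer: $8 i \sqrt{7} \approx 21.166 i$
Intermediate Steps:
$V = -210$ ($V = 5 \left(- 3 \left(5 + 9\right)\right) = 5 \left(\left(-3\right) 14\right) = 5 \left(-42\right) = -210$)
$\sqrt{V + z{\left(196 \right)}} = \sqrt{-210 - 238} = \sqrt{-448} = 8 i \sqrt{7}$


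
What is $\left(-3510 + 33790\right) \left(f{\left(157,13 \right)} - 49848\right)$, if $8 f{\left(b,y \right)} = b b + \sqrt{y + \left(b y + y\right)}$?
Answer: $-1416100975 + 3785 \sqrt{2067} \approx -1.4159 \cdot 10^{9}$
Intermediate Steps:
$f{\left(b,y \right)} = \frac{b^{2}}{8} + \frac{\sqrt{2 y + b y}}{8}$ ($f{\left(b,y \right)} = \frac{b b + \sqrt{y + \left(b y + y\right)}}{8} = \frac{b^{2} + \sqrt{y + \left(y + b y\right)}}{8} = \frac{b^{2} + \sqrt{2 y + b y}}{8} = \frac{b^{2}}{8} + \frac{\sqrt{2 y + b y}}{8}$)
$\left(-3510 + 33790\right) \left(f{\left(157,13 \right)} - 49848\right) = \left(-3510 + 33790\right) \left(\left(\frac{157^{2}}{8} + \frac{\sqrt{13 \left(2 + 157\right)}}{8}\right) - 49848\right) = 30280 \left(\left(\frac{1}{8} \cdot 24649 + \frac{\sqrt{13 \cdot 159}}{8}\right) - 49848\right) = 30280 \left(\left(\frac{24649}{8} + \frac{\sqrt{2067}}{8}\right) - 49848\right) = 30280 \left(- \frac{374135}{8} + \frac{\sqrt{2067}}{8}\right) = -1416100975 + 3785 \sqrt{2067}$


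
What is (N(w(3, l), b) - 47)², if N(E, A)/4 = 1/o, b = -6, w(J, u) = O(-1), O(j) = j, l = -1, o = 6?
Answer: 19321/9 ≈ 2146.8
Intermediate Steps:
w(J, u) = -1
N(E, A) = ⅔ (N(E, A) = 4/6 = 4*(⅙) = ⅔)
(N(w(3, l), b) - 47)² = (⅔ - 47)² = (-139/3)² = 19321/9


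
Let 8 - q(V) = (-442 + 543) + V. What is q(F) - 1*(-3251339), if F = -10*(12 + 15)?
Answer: 3251516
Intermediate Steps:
F = -270 (F = -10*27 = -270)
q(V) = -93 - V (q(V) = 8 - ((-442 + 543) + V) = 8 - (101 + V) = 8 + (-101 - V) = -93 - V)
q(F) - 1*(-3251339) = (-93 - 1*(-270)) - 1*(-3251339) = (-93 + 270) + 3251339 = 177 + 3251339 = 3251516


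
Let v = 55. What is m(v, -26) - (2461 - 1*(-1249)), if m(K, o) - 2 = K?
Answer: -3653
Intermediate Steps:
m(K, o) = 2 + K
m(v, -26) - (2461 - 1*(-1249)) = (2 + 55) - (2461 - 1*(-1249)) = 57 - (2461 + 1249) = 57 - 1*3710 = 57 - 3710 = -3653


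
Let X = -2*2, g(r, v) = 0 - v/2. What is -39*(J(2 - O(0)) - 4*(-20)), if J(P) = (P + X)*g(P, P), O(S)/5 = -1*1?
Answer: -5421/2 ≈ -2710.5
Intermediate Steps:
O(S) = -5 (O(S) = 5*(-1*1) = 5*(-1) = -5)
g(r, v) = -v/2 (g(r, v) = 0 - v/2 = -v/2)
X = -4
J(P) = -P*(-4 + P)/2 (J(P) = (P - 4)*(-P/2) = (-4 + P)*(-P/2) = -P*(-4 + P)/2)
-39*(J(2 - O(0)) - 4*(-20)) = -39*((2 - 1*(-5))*(4 - (2 - 1*(-5)))/2 - 4*(-20)) = -39*((2 + 5)*(4 - (2 + 5))/2 + 80) = -39*((½)*7*(4 - 1*7) + 80) = -39*((½)*7*(4 - 7) + 80) = -39*((½)*7*(-3) + 80) = -39*(-21/2 + 80) = -39*139/2 = -5421/2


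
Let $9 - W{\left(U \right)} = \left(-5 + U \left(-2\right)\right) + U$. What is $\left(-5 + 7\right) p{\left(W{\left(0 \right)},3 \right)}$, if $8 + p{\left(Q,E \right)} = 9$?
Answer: $2$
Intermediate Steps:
$W{\left(U \right)} = 14 + U$ ($W{\left(U \right)} = 9 - \left(\left(-5 + U \left(-2\right)\right) + U\right) = 9 - \left(\left(-5 - 2 U\right) + U\right) = 9 - \left(-5 - U\right) = 9 + \left(5 + U\right) = 14 + U$)
$p{\left(Q,E \right)} = 1$ ($p{\left(Q,E \right)} = -8 + 9 = 1$)
$\left(-5 + 7\right) p{\left(W{\left(0 \right)},3 \right)} = \left(-5 + 7\right) 1 = 2 \cdot 1 = 2$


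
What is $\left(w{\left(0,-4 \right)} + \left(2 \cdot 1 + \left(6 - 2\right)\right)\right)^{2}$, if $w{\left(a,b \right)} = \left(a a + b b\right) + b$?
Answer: $324$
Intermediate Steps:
$w{\left(a,b \right)} = b + a^{2} + b^{2}$ ($w{\left(a,b \right)} = \left(a^{2} + b^{2}\right) + b = b + a^{2} + b^{2}$)
$\left(w{\left(0,-4 \right)} + \left(2 \cdot 1 + \left(6 - 2\right)\right)\right)^{2} = \left(\left(-4 + 0^{2} + \left(-4\right)^{2}\right) + \left(2 \cdot 1 + \left(6 - 2\right)\right)\right)^{2} = \left(\left(-4 + 0 + 16\right) + \left(2 + \left(6 - 2\right)\right)\right)^{2} = \left(12 + \left(2 + 4\right)\right)^{2} = \left(12 + 6\right)^{2} = 18^{2} = 324$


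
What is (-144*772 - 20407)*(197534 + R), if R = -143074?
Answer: -7165574500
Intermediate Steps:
(-144*772 - 20407)*(197534 + R) = (-144*772 - 20407)*(197534 - 143074) = (-111168 - 20407)*54460 = -131575*54460 = -7165574500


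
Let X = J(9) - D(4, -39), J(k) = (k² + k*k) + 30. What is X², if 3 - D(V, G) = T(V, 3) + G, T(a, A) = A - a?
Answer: 22201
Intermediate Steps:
J(k) = 30 + 2*k² (J(k) = (k² + k²) + 30 = 2*k² + 30 = 30 + 2*k²)
D(V, G) = V - G (D(V, G) = 3 - ((3 - V) + G) = 3 - (3 + G - V) = 3 + (-3 + V - G) = V - G)
X = 149 (X = (30 + 2*9²) - (4 - 1*(-39)) = (30 + 2*81) - (4 + 39) = (30 + 162) - 1*43 = 192 - 43 = 149)
X² = 149² = 22201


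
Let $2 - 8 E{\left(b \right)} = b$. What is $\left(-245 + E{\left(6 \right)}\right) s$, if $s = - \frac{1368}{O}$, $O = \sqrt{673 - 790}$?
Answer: $- \frac{111948 i \sqrt{13}}{13} \approx - 31049.0 i$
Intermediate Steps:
$E{\left(b \right)} = \frac{1}{4} - \frac{b}{8}$
$O = 3 i \sqrt{13}$ ($O = \sqrt{-117} = 3 i \sqrt{13} \approx 10.817 i$)
$s = \frac{456 i \sqrt{13}}{13}$ ($s = - \frac{1368}{3 i \sqrt{13}} = - 1368 \left(- \frac{i \sqrt{13}}{39}\right) = \frac{456 i \sqrt{13}}{13} \approx 126.47 i$)
$\left(-245 + E{\left(6 \right)}\right) s = \left(-245 + \left(\frac{1}{4} - \frac{3}{4}\right)\right) \frac{456 i \sqrt{13}}{13} = \left(-245 - \frac{1}{2}\right) \frac{456 i \sqrt{13}}{13} = - \frac{491 \frac{456 i \sqrt{13}}{13}}{2} = - \frac{111948 i \sqrt{13}}{13}$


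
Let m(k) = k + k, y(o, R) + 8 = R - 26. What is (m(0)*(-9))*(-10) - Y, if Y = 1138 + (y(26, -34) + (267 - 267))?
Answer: -1070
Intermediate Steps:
y(o, R) = -34 + R (y(o, R) = -8 + (R - 26) = -8 + (-26 + R) = -34 + R)
m(k) = 2*k
Y = 1070 (Y = 1138 + ((-34 - 34) + (267 - 267)) = 1138 + (-68 + 0) = 1138 - 68 = 1070)
(m(0)*(-9))*(-10) - Y = ((2*0)*(-9))*(-10) - 1*1070 = (0*(-9))*(-10) - 1070 = 0*(-10) - 1070 = 0 - 1070 = -1070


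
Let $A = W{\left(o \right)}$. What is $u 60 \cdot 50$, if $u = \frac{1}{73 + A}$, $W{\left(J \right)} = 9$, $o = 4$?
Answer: $\frac{1500}{41} \approx 36.585$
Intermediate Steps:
$A = 9$
$u = \frac{1}{82}$ ($u = \frac{1}{73 + 9} = \frac{1}{82} \approx 0.012195$)
$u 60 \cdot 50 = \frac{1}{82} \cdot 60 \cdot 50 = \frac{30}{41} \cdot 50 = \frac{1500}{41}$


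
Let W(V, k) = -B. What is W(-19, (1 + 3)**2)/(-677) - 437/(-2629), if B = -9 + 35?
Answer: 364203/1779833 ≈ 0.20463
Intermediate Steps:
B = 26
W(V, k) = -26 (W(V, k) = -1*26 = -26)
W(-19, (1 + 3)**2)/(-677) - 437/(-2629) = -26/(-677) - 437/(-2629) = -26*(-1/677) - 437*(-1/2629) = 26/677 + 437/2629 = 364203/1779833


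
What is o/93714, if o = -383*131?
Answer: -50173/93714 ≈ -0.53538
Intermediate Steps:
o = -50173
o/93714 = -50173/93714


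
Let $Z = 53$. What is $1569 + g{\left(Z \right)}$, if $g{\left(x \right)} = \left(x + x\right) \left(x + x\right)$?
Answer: $12805$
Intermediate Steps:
$g{\left(x \right)} = 4 x^{2}$ ($g{\left(x \right)} = 2 x 2 x = 4 x^{2}$)
$1569 + g{\left(Z \right)} = 1569 + 4 \cdot 53^{2} = 1569 + 4 \cdot 2809 = 1569 + 11236 = 12805$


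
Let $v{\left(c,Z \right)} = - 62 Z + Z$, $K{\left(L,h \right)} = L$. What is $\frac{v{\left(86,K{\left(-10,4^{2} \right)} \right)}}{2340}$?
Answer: $\frac{61}{234} \approx 0.26068$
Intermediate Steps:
$v{\left(c,Z \right)} = - 61 Z$
$\frac{v{\left(86,K{\left(-10,4^{2} \right)} \right)}}{2340} = \frac{\left(-61\right) \left(-10\right)}{2340} = 610 \cdot \frac{1}{2340} = \frac{61}{234}$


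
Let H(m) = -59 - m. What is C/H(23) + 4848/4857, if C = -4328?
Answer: 3569772/66379 ≈ 53.779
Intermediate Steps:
C/H(23) + 4848/4857 = -4328/(-59 - 1*23) + 4848/4857 = -4328/(-59 - 23) + 4848*(1/4857) = -4328/(-82) + 1616/1619 = -4328*(-1/82) + 1616/1619 = 2164/41 + 1616/1619 = 3569772/66379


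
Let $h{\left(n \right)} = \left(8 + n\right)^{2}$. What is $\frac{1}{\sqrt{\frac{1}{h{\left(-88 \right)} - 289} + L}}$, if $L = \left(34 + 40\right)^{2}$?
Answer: $\frac{3 \sqrt{22721945323}}{33463837} \approx 0.013514$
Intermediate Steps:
$L = 5476$ ($L = 74^{2} = 5476$)
$\frac{1}{\sqrt{\frac{1}{h{\left(-88 \right)} - 289} + L}} = \frac{1}{\sqrt{\frac{1}{\left(8 - 88\right)^{2} - 289} + 5476}} = \frac{1}{\sqrt{\frac{1}{\left(-80\right)^{2} - 289} + 5476}} = \frac{1}{\sqrt{\frac{1}{6400 - 289} + 5476}} = \frac{1}{\sqrt{\frac{1}{6111} + 5476}} = \frac{1}{\sqrt{\frac{33463837}{6111}}} = \frac{1}{\frac{1}{2037} \sqrt{22721945323}} = \frac{3 \sqrt{22721945323}}{33463837}$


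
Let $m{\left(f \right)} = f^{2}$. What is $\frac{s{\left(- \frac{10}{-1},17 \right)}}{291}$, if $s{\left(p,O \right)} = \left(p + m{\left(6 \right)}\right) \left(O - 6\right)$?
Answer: $\frac{506}{291} \approx 1.7388$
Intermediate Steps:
$s{\left(p,O \right)} = \left(-6 + O\right) \left(36 + p\right)$ ($s{\left(p,O \right)} = \left(p + 6^{2}\right) \left(O - 6\right) = \left(p + 36\right) \left(-6 + O\right) = \left(36 + p\right) \left(-6 + O\right) = \left(-6 + O\right) \left(36 + p\right)$)
$\frac{s{\left(- \frac{10}{-1},17 \right)}}{291} = \frac{-216 - 6 \left(- \frac{10}{-1}\right) + 36 \cdot 17 + 17 \left(- \frac{10}{-1}\right)}{291} = \left(-216 - 6 \left(\left(-10\right) \left(-1\right)\right) + 612 + 17 \left(\left(-10\right) \left(-1\right)\right)\right) \frac{1}{291} = \left(-216 - 60 + 612 + 17 \cdot 10\right) \frac{1}{291} = \left(-216 - 60 + 612 + 170\right) \frac{1}{291} = 506 \cdot \frac{1}{291} = \frac{506}{291}$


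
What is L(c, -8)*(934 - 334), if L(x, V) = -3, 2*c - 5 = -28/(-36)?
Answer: -1800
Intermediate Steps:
c = 26/9 (c = 5/2 + (-28/(-36))/2 = 5/2 + (-28*(-1/36))/2 = 5/2 + (½)*(7/9) = 5/2 + 7/18 = 26/9 ≈ 2.8889)
L(c, -8)*(934 - 334) = -3*(934 - 334) = -3*600 = -1800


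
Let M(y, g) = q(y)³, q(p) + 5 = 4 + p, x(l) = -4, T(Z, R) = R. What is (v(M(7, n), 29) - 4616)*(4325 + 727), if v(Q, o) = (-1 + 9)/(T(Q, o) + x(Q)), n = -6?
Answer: -582960384/25 ≈ -2.3318e+7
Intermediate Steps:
q(p) = -1 + p (q(p) = -5 + (4 + p) = -1 + p)
M(y, g) = (-1 + y)³
v(Q, o) = 8/(-4 + o) (v(Q, o) = (-1 + 9)/(o - 4) = 8/(-4 + o))
(v(M(7, n), 29) - 4616)*(4325 + 727) = (8/(-4 + 29) - 4616)*(4325 + 727) = (8/25 - 4616)*5052 = -115392/25*5052 = -582960384/25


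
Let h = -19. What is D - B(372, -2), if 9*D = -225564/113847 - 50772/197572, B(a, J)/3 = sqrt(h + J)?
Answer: -4195447541/16869734613 - 3*I*sqrt(21) ≈ -0.2487 - 13.748*I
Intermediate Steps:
B(a, J) = 3*sqrt(-19 + J)
D = -4195447541/16869734613 (D = (-225564/113847 - 50772/197572)/9 = (-225564*1/113847 - 50772*1/197572)/9 = (-75188/37949 - 12693/49393)/9 = (1/9)*(-4195447541/1874414957) = -4195447541/16869734613 ≈ -0.24870)
D - B(372, -2) = -4195447541/16869734613 - 3*sqrt(-19 - 2) = -4195447541/16869734613 - 3*sqrt(-21) = -4195447541/16869734613 - 3*I*sqrt(21)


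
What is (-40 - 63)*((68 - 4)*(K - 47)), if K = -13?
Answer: 395520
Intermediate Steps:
(-40 - 63)*((68 - 4)*(K - 47)) = (-40 - 63)*((68 - 4)*(-13 - 47)) = -6592*(-60) = -103*(-3840) = 395520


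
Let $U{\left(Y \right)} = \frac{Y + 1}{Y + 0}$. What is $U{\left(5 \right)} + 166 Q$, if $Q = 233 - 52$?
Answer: $\frac{150236}{5} \approx 30047.0$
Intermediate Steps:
$Q = 181$
$U{\left(Y \right)} = \frac{1 + Y}{Y}$
$U{\left(5 \right)} + 166 Q = \frac{1 + 5}{5} + 166 \cdot 181 = \frac{1}{5} \cdot 6 + 30046 = \frac{6}{5} + 30046 = \frac{150236}{5}$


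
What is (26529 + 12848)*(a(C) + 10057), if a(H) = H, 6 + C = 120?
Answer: 400503467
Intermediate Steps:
C = 114 (C = -6 + 120 = 114)
(26529 + 12848)*(a(C) + 10057) = (26529 + 12848)*(114 + 10057) = 39377*10171 = 400503467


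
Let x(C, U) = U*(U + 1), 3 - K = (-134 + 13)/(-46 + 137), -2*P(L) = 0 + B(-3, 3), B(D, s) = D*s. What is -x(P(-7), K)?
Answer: -191090/8281 ≈ -23.076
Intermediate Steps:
P(L) = 9/2 (P(L) = -(0 - 3*3)/2 = -(0 - 9)/2 = -½*(-9) = 9/2)
K = 394/91 (K = 3 - (-134 + 13)/(-46 + 137) = 3 - (-121)/91 = 3 - 1*(-121/91) = 3 + 121/91 = 394/91 ≈ 4.3297)
x(C, U) = U*(1 + U)
-x(P(-7), K) = -394*(1 + 394/91)/91 = -394*485/(91*91) = -1*191090/8281 = -191090/8281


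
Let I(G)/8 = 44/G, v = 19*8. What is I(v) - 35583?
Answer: -676033/19 ≈ -35581.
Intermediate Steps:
v = 152
I(G) = 352/G (I(G) = 8*(44/G) = 352/G)
I(v) - 35583 = 352/152 - 35583 = 352*(1/152) - 35583 = 44/19 - 35583 = -676033/19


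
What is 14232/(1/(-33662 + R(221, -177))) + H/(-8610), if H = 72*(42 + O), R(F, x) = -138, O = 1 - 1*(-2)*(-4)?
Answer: -19722705612/41 ≈ -4.8104e+8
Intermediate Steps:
O = -7 (O = 1 + 2*(-4) = 1 - 8 = -7)
H = 2520 (H = 72*(42 - 7) = 72*35 = 2520)
14232/(1/(-33662 + R(221, -177))) + H/(-8610) = 14232/(1/(-33662 - 138)) + 2520/(-8610) = 14232/(1/(-33800)) + 2520*(-1/8610) = 14232/(-1/33800) - 12/41 = 14232*(-33800) - 12/41 = -481041600 - 12/41 = -19722705612/41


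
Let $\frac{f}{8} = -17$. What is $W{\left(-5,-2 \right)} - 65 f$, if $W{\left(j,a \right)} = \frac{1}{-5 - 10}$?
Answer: $\frac{132599}{15} \approx 8839.9$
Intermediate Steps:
$f = -136$ ($f = 8 \left(-17\right) = -136$)
$W{\left(j,a \right)} = - \frac{1}{15}$ ($W{\left(j,a \right)} = \frac{1}{-15} = - \frac{1}{15}$)
$W{\left(-5,-2 \right)} - 65 f = - \frac{1}{15} - -8840 = - \frac{1}{15} + 8840 = \frac{132599}{15}$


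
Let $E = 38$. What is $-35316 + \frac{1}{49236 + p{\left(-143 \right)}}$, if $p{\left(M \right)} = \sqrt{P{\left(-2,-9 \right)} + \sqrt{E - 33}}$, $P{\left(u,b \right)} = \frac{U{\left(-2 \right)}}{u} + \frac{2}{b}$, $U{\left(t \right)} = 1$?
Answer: $-35316 + \frac{1}{49236 + \sqrt{- \frac{13}{18} + \sqrt{5}}} \approx -35316.0$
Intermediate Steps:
$P{\left(u,b \right)} = \frac{1}{u} + \frac{2}{b}$ ($P{\left(u,b \right)} = 1 \frac{1}{u} + \frac{2}{b} = \frac{1}{u} + \frac{2}{b}$)
$p{\left(M \right)} = \sqrt{- \frac{13}{18} + \sqrt{5}}$ ($p{\left(M \right)} = \sqrt{\left(\frac{1}{-2} + \frac{2}{-9}\right) + \sqrt{38 - 33}} = \sqrt{\left(- \frac{1}{2} + 2 \left(- \frac{1}{9}\right)\right) + \sqrt{5}} = \sqrt{\left(- \frac{1}{2} - \frac{2}{9}\right) + \sqrt{5}} = \sqrt{- \frac{13}{18} + \sqrt{5}}$)
$-35316 + \frac{1}{49236 + p{\left(-143 \right)}} = -35316 + \frac{1}{49236 + \frac{\sqrt{-26 + 36 \sqrt{5}}}{6}}$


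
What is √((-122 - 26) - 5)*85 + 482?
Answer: 482 + 255*I*√17 ≈ 482.0 + 1051.4*I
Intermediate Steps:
√((-122 - 26) - 5)*85 + 482 = √(-148 - 5)*85 + 482 = √(-153)*85 + 482 = (3*I*√17)*85 + 482 = 255*I*√17 + 482 = 482 + 255*I*√17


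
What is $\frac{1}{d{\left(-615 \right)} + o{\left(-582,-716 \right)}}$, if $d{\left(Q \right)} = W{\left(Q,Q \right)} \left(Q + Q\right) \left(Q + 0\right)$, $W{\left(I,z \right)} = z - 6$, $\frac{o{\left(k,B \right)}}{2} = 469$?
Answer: $- \frac{1}{469754512} \approx -2.1288 \cdot 10^{-9}$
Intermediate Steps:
$o{\left(k,B \right)} = 938$ ($o{\left(k,B \right)} = 2 \cdot 469 = 938$)
$W{\left(I,z \right)} = -6 + z$
$d{\left(Q \right)} = 2 Q^{2} \left(-6 + Q\right)$ ($d{\left(Q \right)} = \left(-6 + Q\right) \left(Q + Q\right) \left(Q + 0\right) = \left(-6 + Q\right) 2 Q Q = \left(-6 + Q\right) 2 Q^{2} = 2 Q^{2} \left(-6 + Q\right)$)
$\frac{1}{d{\left(-615 \right)} + o{\left(-582,-716 \right)}} = \frac{1}{2 \left(-615\right)^{2} \left(-6 - 615\right) + 938} = \frac{1}{2 \cdot 378225 \left(-621\right) + 938} = \frac{1}{-469755450 + 938} = \frac{1}{-469754512} = - \frac{1}{469754512}$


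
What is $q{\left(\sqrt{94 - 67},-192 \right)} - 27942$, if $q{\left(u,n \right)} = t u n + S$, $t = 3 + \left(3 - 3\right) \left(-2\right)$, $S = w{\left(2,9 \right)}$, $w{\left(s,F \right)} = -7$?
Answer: $-27949 - 1728 \sqrt{3} \approx -30942.0$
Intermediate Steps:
$S = -7$
$t = 3$ ($t = 3 + 0 \left(-2\right) = 3 + 0 = 3$)
$q{\left(u,n \right)} = -7 + 3 n u$ ($q{\left(u,n \right)} = 3 u n - 7 = 3 n u - 7 = -7 + 3 n u$)
$q{\left(\sqrt{94 - 67},-192 \right)} - 27942 = \left(-7 + 3 \left(-192\right) \sqrt{94 - 67}\right) - 27942 = \left(-7 + 3 \left(-192\right) \sqrt{27}\right) - 27942 = \left(-7 + 3 \left(-192\right) 3 \sqrt{3}\right) - 27942 = \left(-7 - 1728 \sqrt{3}\right) - 27942 = -27949 - 1728 \sqrt{3}$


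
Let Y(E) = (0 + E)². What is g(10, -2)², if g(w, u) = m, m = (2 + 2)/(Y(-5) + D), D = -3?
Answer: 4/121 ≈ 0.033058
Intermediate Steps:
Y(E) = E²
m = 2/11 (m = (2 + 2)/((-5)² - 3) = 4/(25 - 3) = 4/22 = 4*(1/22) = 2/11 ≈ 0.18182)
g(w, u) = 2/11
g(10, -2)² = (2/11)² = 4/121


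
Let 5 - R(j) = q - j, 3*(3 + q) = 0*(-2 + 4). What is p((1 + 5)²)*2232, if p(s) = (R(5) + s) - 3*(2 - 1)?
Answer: 102672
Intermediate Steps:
q = -3 (q = -3 + (0*(-2 + 4))/3 = -3 + (0*2)/3 = -3 + (⅓)*0 = -3 + 0 = -3)
R(j) = 8 + j (R(j) = 5 - (-3 - j) = 5 + (3 + j) = 8 + j)
p(s) = 10 + s (p(s) = ((8 + 5) + s) - 3*(2 - 1) = (13 + s) - 3*1 = (13 + s) - 3 = 10 + s)
p((1 + 5)²)*2232 = (10 + (1 + 5)²)*2232 = (10 + 6²)*2232 = (10 + 36)*2232 = 46*2232 = 102672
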